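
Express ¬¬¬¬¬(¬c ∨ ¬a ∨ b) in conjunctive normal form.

c ∧ a ∧ ¬b

¬¬¬¬¬(¬c ∨ ¬a ∨ b)
≡ ¬¬¬(¬c ∨ ¬a ∨ b)   [double negation]
≡ ¬(¬c ∨ ¬a ∨ b)   [double negation]
≡ ¬¬c ∧ ¬¬a ∧ ¬b   [De Morgan]
≡ c ∧ ¬¬a ∧ ¬b   [double negation]
≡ c ∧ a ∧ ¬b   [double negation]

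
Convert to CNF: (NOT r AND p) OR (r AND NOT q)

(NOT r AND p) OR (r AND NOT q)
= (NOT r OR r) AND (NOT r OR NOT q) AND (p OR r) AND (p OR NOT q)   — distribute OR over AND
= (NOT r OR NOT q) AND (p OR r) AND (p OR NOT q)   — simplify

(NOT r OR NOT q) AND (p OR r) AND (p OR NOT q)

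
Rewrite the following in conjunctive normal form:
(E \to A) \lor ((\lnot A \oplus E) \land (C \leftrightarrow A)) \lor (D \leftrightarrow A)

(E \to A) \lor ((\lnot A \oplus E) \land (C \leftrightarrow A)) \lor (D \leftrightarrow A)
≡ \lnot E \lor A \lor ((\lnot A \oplus E) \land (C \leftrightarrow A)) \lor (D \leftrightarrow A)
≡ \lnot E \lor A \lor ((\lnot A \lor E) \land \lnot (\lnot A \land E) \land (C \leftrightarrow A)) \lor (D \leftrightarrow A)
≡ \lnot E \lor A \lor ((\lnot A \lor E) \land \lnot (\lnot A \land E) \land (C \to A) \land (A \to C)) \lor (D \leftrightarrow A)
≡ \lnot E \lor A \lor ((\lnot A \lor E) \land \lnot (\lnot A \land E) \land (\lnot C \lor A) \land (A \to C)) \lor (D \leftrightarrow A)
≡ \lnot E \lor A \lor ((\lnot A \lor E) \land \lnot (\lnot A \land E) \land (\lnot C \lor A) \land (\lnot A \lor C)) \lor (D \leftrightarrow A)
≡ \lnot E \lor A \lor ((\lnot A \lor E) \land \lnot (\lnot A \land E) \land (\lnot C \lor A) \land (\lnot A \lor C)) \lor ((D \to A) \land (A \to D))
≡ \lnot E \lor A \lor ((\lnot A \lor E) \land \lnot (\lnot A \land E) \land (\lnot C \lor A) \land (\lnot A \lor C)) \lor ((\lnot D \lor A) \land (A \to D))
≡ \lnot E \lor A \lor ((\lnot A \lor E) \land \lnot (\lnot A \land E) \land (\lnot C \lor A) \land (\lnot A \lor C)) \lor ((\lnot D \lor A) \land (\lnot A \lor D))
≡ \lnot E \lor A \lor ((\lnot A \lor E) \land (\lnot \lnot A \lor \lnot E) \land (\lnot C \lor A) \land (\lnot A \lor C)) \lor ((\lnot D \lor A) \land (\lnot A \lor D))
≡ \lnot E \lor A \lor ((\lnot A \lor E) \land (A \lor \lnot E) \land (\lnot C \lor A) \land (\lnot A \lor C)) \lor ((\lnot D \lor A) \land (\lnot A \lor D))
≡ (\lnot E \lor A \lor \lnot A \lor E \lor \lnot D \lor A) \land (\lnot E \lor A \lor \lnot A \lor E \lor \lnot A \lor D) \land (\lnot E \lor A \lor A \lor \lnot E \lor \lnot D \lor A) \land (\lnot E \lor A \lor A \lor \lnot E \lor \lnot A \lor D) \land (\lnot E \lor A \lor \lnot C \lor A \lor \lnot D \lor A) \land (\lnot E \lor A \lor \lnot C \lor A \lor \lnot A \lor D) \land (\lnot E \lor A \lor \lnot A \lor C \lor \lnot D \lor A) \land (\lnot E \lor A \lor \lnot A \lor C \lor \lnot A \lor D)
≡ \lnot E \lor A \lor \lnot D

\lnot E \lor A \lor \lnot D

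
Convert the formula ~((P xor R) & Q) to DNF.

~((P xor R) & Q)
= ~(((P & ~R) | (~P & R)) & Q)   [expand xor]
= ~((P & ~R) | (~P & R)) | ~Q   [De Morgan]
= (~(P & ~R) & ~(~P & R)) | ~Q   [De Morgan]
= ((~P | ~~R) & ~(~P & R)) | ~Q   [De Morgan]
= ((~P | R) & ~(~P & R)) | ~Q   [double negation]
= ((~P | R) & (~~P | ~R)) | ~Q   [De Morgan]
= ((~P | R) & (P | ~R)) | ~Q   [double negation]
= (~P & P) | (~P & ~R) | (R & P) | (R & ~R) | ~Q   [distribute & over |]
= (~P & ~R) | (R & P) | ~Q   [simplify]

(~P & ~R) | (R & P) | ~Q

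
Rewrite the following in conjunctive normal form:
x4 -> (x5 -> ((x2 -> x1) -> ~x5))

(~x4 | ~x5 | x2) & (~x4 | ~x5 | ~x1)

x4 -> (x5 -> ((x2 -> x1) -> ~x5))
≡ ~x4 | (x5 -> ((x2 -> x1) -> ~x5))   — eliminate ->
≡ ~x4 | ~x5 | ((x2 -> x1) -> ~x5)   — eliminate ->
≡ ~x4 | ~x5 | ~(x2 -> x1) | ~x5   — eliminate ->
≡ ~x4 | ~x5 | ~(~x2 | x1) | ~x5   — eliminate ->
≡ ~x4 | ~x5 | (~~x2 & ~x1) | ~x5   — De Morgan
≡ ~x4 | ~x5 | (x2 & ~x1) | ~x5   — double negation
≡ (~x4 | ~x5 | x2 | ~x5) & (~x4 | ~x5 | ~x1 | ~x5)   — distribute | over &
≡ (~x4 | ~x5 | x2) & (~x4 | ~x5 | ~x1)   — simplify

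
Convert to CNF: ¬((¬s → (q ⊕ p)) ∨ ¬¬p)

¬((¬s → (q ⊕ p)) ∨ ¬¬p)
= ¬(¬¬s ∨ (q ⊕ p) ∨ ¬¬p)   [eliminate →]
= ¬(¬¬s ∨ ((q ∨ p) ∧ ¬(q ∧ p)) ∨ ¬¬p)   [expand ⊕]
= ¬¬¬s ∧ ¬((q ∨ p) ∧ ¬(q ∧ p)) ∧ ¬¬¬p   [De Morgan]
= ¬s ∧ ¬((q ∨ p) ∧ ¬(q ∧ p)) ∧ ¬¬¬p   [double negation]
= ¬s ∧ (¬(q ∨ p) ∨ ¬¬(q ∧ p)) ∧ ¬¬¬p   [De Morgan]
= ¬s ∧ ((¬q ∧ ¬p) ∨ ¬¬(q ∧ p)) ∧ ¬¬¬p   [De Morgan]
= ¬s ∧ ((¬q ∧ ¬p) ∨ (q ∧ p)) ∧ ¬¬¬p   [double negation]
= ¬s ∧ ((¬q ∧ ¬p) ∨ (q ∧ p)) ∧ ¬p   [double negation]
= ¬s ∧ (¬q ∨ q) ∧ (¬q ∨ p) ∧ (¬p ∨ q) ∧ (¬p ∨ p) ∧ ¬p   [distribute ∨ over ∧]
= ¬s ∧ (¬q ∨ p) ∧ ¬p   [simplify]

¬s ∧ (¬q ∨ p) ∧ ¬p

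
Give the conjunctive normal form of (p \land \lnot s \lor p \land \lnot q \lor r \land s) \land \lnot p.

(p \land \lnot s \lor p \land \lnot q \lor r \land s) \land \lnot p
≡ (p \lor p \lor r) \land (p \lor p \lor s) \land (p \lor \lnot q \lor r) \land (p \lor \lnot q \lor s) \land (\lnot s \lor p \lor r) \land (\lnot s \lor p \lor s) \land (\lnot s \lor \lnot q \lor r) \land (\lnot s \lor \lnot q \lor s) \land \lnot p   — distribute \lor over \land
≡ (p \lor r) \land (p \lor s) \land (\lnot s \lor \lnot q \lor r) \land \lnot p   — simplify

(p \lor r) \land (p \lor s) \land (\lnot s \lor \lnot q \lor r) \land \lnot p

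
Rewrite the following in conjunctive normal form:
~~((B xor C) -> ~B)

~~((B xor C) -> ~B)
≡ ~~(~(B xor C) | ~B)   [eliminate ->]
≡ ~~(~((B | C) & ~(B & C)) | ~B)   [expand xor]
≡ ~((B | C) & ~(B & C)) | ~B   [double negation]
≡ ~(B | C) | ~~(B & C) | ~B   [De Morgan]
≡ (~B & ~C) | ~~(B & C) | ~B   [De Morgan]
≡ (~B & ~C) | (B & C) | ~B   [double negation]
≡ (~B | B | ~B) & (~B | C | ~B) & (~C | B | ~B) & (~C | C | ~B)   [distribute | over &]
≡ ~B | C   [simplify]

~B | C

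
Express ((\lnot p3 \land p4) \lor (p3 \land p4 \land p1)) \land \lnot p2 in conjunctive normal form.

((\lnot p3 \land p4) \lor (p3 \land p4 \land p1)) \land \lnot p2
≡ (\lnot p3 \lor p3) \land (\lnot p3 \lor p4) \land (\lnot p3 \lor p1) \land (p4 \lor p3) \land (p4 \lor p4) \land (p4 \lor p1) \land \lnot p2   — distribute \lor over \land
≡ (\lnot p3 \lor p1) \land p4 \land \lnot p2   — simplify

(\lnot p3 \lor p1) \land p4 \land \lnot p2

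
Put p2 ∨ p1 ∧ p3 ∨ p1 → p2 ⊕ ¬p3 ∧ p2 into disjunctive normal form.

¬p2 ∧ ¬p1 ∨ p2 ∧ p3

p2 ∨ p1 ∧ p3 ∨ p1 → p2 ⊕ ¬p3 ∧ p2
≡ ¬(p2 ∨ p1 ∧ p3 ∨ p1) ∨ (p2 ⊕ ¬p3 ∧ p2)   [eliminate →]
≡ ¬(p2 ∨ p1 ∧ p3 ∨ p1) ∨ p2 ∧ ¬(¬p3 ∧ p2) ∨ ¬p2 ∧ ¬p3 ∧ p2   [expand ⊕]
≡ ¬p2 ∧ ¬(p1 ∧ p3) ∧ ¬p1 ∨ p2 ∧ ¬(¬p3 ∧ p2) ∨ ¬p2 ∧ ¬p3 ∧ p2   [De Morgan]
≡ ¬p2 ∧ (¬p1 ∨ ¬p3) ∧ ¬p1 ∨ p2 ∧ ¬(¬p3 ∧ p2) ∨ ¬p2 ∧ ¬p3 ∧ p2   [De Morgan]
≡ ¬p2 ∧ (¬p1 ∨ ¬p3) ∧ ¬p1 ∨ p2 ∧ (¬¬p3 ∨ ¬p2) ∨ ¬p2 ∧ ¬p3 ∧ p2   [De Morgan]
≡ ¬p2 ∧ (¬p1 ∨ ¬p3) ∧ ¬p1 ∨ p2 ∧ (p3 ∨ ¬p2) ∨ ¬p2 ∧ ¬p3 ∧ p2   [double negation]
≡ ¬p2 ∧ ¬p1 ∧ ¬p1 ∨ ¬p2 ∧ ¬p3 ∧ ¬p1 ∨ p2 ∧ p3 ∨ p2 ∧ ¬p2 ∨ ¬p2 ∧ ¬p3 ∧ p2   [distribute ∧ over ∨]
≡ ¬p2 ∧ ¬p1 ∨ p2 ∧ p3   [simplify]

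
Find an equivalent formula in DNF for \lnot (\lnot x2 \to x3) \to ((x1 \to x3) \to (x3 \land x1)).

x2 \lor x3 \lor (x1 \land \lnot x3)

\lnot (\lnot x2 \to x3) \to ((x1 \to x3) \to (x3 \land x1))
≡ \lnot \lnot (\lnot x2 \to x3) \lor ((x1 \to x3) \to (x3 \land x1))   [eliminate \to]
≡ \lnot \lnot (\lnot \lnot x2 \lor x3) \lor ((x1 \to x3) \to (x3 \land x1))   [eliminate \to]
≡ \lnot \lnot (\lnot \lnot x2 \lor x3) \lor \lnot (x1 \to x3) \lor (x3 \land x1)   [eliminate \to]
≡ \lnot \lnot (\lnot \lnot x2 \lor x3) \lor \lnot (\lnot x1 \lor x3) \lor (x3 \land x1)   [eliminate \to]
≡ \lnot \lnot x2 \lor x3 \lor \lnot (\lnot x1 \lor x3) \lor (x3 \land x1)   [double negation]
≡ x2 \lor x3 \lor \lnot (\lnot x1 \lor x3) \lor (x3 \land x1)   [double negation]
≡ x2 \lor x3 \lor (\lnot \lnot x1 \land \lnot x3) \lor (x3 \land x1)   [De Morgan]
≡ x2 \lor x3 \lor (x1 \land \lnot x3) \lor (x3 \land x1)   [double negation]
≡ x2 \lor x3 \lor (x1 \land \lnot x3)   [simplify]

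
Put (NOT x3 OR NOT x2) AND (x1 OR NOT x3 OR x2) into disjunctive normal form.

NOT x3 OR (NOT x2 AND x1)

(NOT x3 OR NOT x2) AND (x1 OR NOT x3 OR x2)
≡ (NOT x3 AND x1) OR (NOT x3 AND NOT x3) OR (NOT x3 AND x2) OR (NOT x2 AND x1) OR (NOT x2 AND NOT x3) OR (NOT x2 AND x2)   — distribute AND over OR
≡ NOT x3 OR (NOT x2 AND x1)   — simplify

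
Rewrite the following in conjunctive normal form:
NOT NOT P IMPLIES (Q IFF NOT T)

NOT NOT P IMPLIES (Q IFF NOT T)
⇔ NOT NOT NOT P OR (Q IFF NOT T)   — eliminate IMPLIES
⇔ NOT NOT NOT P OR ((Q IMPLIES NOT T) AND (NOT T IMPLIES Q))   — eliminate IFF
⇔ NOT NOT NOT P OR ((NOT Q OR NOT T) AND (NOT T IMPLIES Q))   — eliminate IMPLIES
⇔ NOT NOT NOT P OR ((NOT Q OR NOT T) AND (NOT NOT T OR Q))   — eliminate IMPLIES
⇔ NOT P OR ((NOT Q OR NOT T) AND (NOT NOT T OR Q))   — double negation
⇔ NOT P OR ((NOT Q OR NOT T) AND (T OR Q))   — double negation
⇔ (NOT P OR NOT Q OR NOT T) AND (NOT P OR T OR Q)   — distribute OR over AND

(NOT P OR NOT Q OR NOT T) AND (NOT P OR T OR Q)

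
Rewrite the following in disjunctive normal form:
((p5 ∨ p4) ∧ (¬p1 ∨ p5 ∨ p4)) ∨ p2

p5 ∨ p4 ∨ p2

((p5 ∨ p4) ∧ (¬p1 ∨ p5 ∨ p4)) ∨ p2
≡ (p5 ∧ ¬p1) ∨ (p5 ∧ p5) ∨ (p5 ∧ p4) ∨ (p4 ∧ ¬p1) ∨ (p4 ∧ p5) ∨ (p4 ∧ p4) ∨ p2
≡ p5 ∨ p4 ∨ p2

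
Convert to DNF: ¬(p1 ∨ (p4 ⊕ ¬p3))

¬(p1 ∨ (p4 ⊕ ¬p3))
⇔ ¬(p1 ∨ (p4 ∧ ¬¬p3) ∨ (¬p4 ∧ ¬p3))
⇔ ¬p1 ∧ ¬(p4 ∧ ¬¬p3) ∧ ¬(¬p4 ∧ ¬p3)
⇔ ¬p1 ∧ (¬p4 ∨ ¬¬¬p3) ∧ ¬(¬p4 ∧ ¬p3)
⇔ ¬p1 ∧ (¬p4 ∨ ¬p3) ∧ ¬(¬p4 ∧ ¬p3)
⇔ ¬p1 ∧ (¬p4 ∨ ¬p3) ∧ (¬¬p4 ∨ ¬¬p3)
⇔ ¬p1 ∧ (¬p4 ∨ ¬p3) ∧ (p4 ∨ ¬¬p3)
⇔ ¬p1 ∧ (¬p4 ∨ ¬p3) ∧ (p4 ∨ p3)
⇔ (¬p1 ∧ ¬p4 ∧ p4) ∨ (¬p1 ∧ ¬p4 ∧ p3) ∨ (¬p1 ∧ ¬p3 ∧ p4) ∨ (¬p1 ∧ ¬p3 ∧ p3)
⇔ (¬p1 ∧ ¬p4 ∧ p3) ∨ (¬p1 ∧ ¬p3 ∧ p4)

(¬p1 ∧ ¬p4 ∧ p3) ∨ (¬p1 ∧ ¬p3 ∧ p4)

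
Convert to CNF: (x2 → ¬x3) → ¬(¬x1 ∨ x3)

(x2 ∨ x1) ∧ (x2 ∨ ¬x3) ∧ (x3 ∨ x1)

(x2 → ¬x3) → ¬(¬x1 ∨ x3)
≡ ¬(x2 → ¬x3) ∨ ¬(¬x1 ∨ x3)   [eliminate →]
≡ ¬(¬x2 ∨ ¬x3) ∨ ¬(¬x1 ∨ x3)   [eliminate →]
≡ (¬¬x2 ∧ ¬¬x3) ∨ ¬(¬x1 ∨ x3)   [De Morgan]
≡ (x2 ∧ ¬¬x3) ∨ ¬(¬x1 ∨ x3)   [double negation]
≡ (x2 ∧ x3) ∨ ¬(¬x1 ∨ x3)   [double negation]
≡ (x2 ∧ x3) ∨ (¬¬x1 ∧ ¬x3)   [De Morgan]
≡ (x2 ∧ x3) ∨ (x1 ∧ ¬x3)   [double negation]
≡ (x2 ∨ x1) ∧ (x2 ∨ ¬x3) ∧ (x3 ∨ x1) ∧ (x3 ∨ ¬x3)   [distribute ∨ over ∧]
≡ (x2 ∨ x1) ∧ (x2 ∨ ¬x3) ∧ (x3 ∨ x1)   [simplify]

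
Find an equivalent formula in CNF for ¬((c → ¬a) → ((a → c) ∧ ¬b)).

¬((c → ¬a) → ((a → c) ∧ ¬b))
≡ ¬(¬(c → ¬a) ∨ ((a → c) ∧ ¬b))   — eliminate →
≡ ¬(¬(¬c ∨ ¬a) ∨ ((a → c) ∧ ¬b))   — eliminate →
≡ ¬(¬(¬c ∨ ¬a) ∨ ((¬a ∨ c) ∧ ¬b))   — eliminate →
≡ ¬¬(¬c ∨ ¬a) ∧ ¬((¬a ∨ c) ∧ ¬b)   — De Morgan
≡ (¬c ∨ ¬a) ∧ ¬((¬a ∨ c) ∧ ¬b)   — double negation
≡ (¬c ∨ ¬a) ∧ (¬(¬a ∨ c) ∨ ¬¬b)   — De Morgan
≡ (¬c ∨ ¬a) ∧ ((¬¬a ∧ ¬c) ∨ ¬¬b)   — De Morgan
≡ (¬c ∨ ¬a) ∧ ((a ∧ ¬c) ∨ ¬¬b)   — double negation
≡ (¬c ∨ ¬a) ∧ ((a ∧ ¬c) ∨ b)   — double negation
≡ (¬c ∨ ¬a) ∧ (a ∨ b) ∧ (¬c ∨ b)   — distribute ∨ over ∧

(¬c ∨ ¬a) ∧ (a ∨ b) ∧ (¬c ∨ b)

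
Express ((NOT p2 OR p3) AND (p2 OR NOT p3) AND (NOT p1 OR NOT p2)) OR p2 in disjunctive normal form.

((NOT p2 OR p3) AND (p2 OR NOT p3) AND (NOT p1 OR NOT p2)) OR p2
≡ (NOT p2 AND p2 AND NOT p1) OR (NOT p2 AND p2 AND NOT p2) OR (NOT p2 AND NOT p3 AND NOT p1) OR (NOT p2 AND NOT p3 AND NOT p2) OR (p3 AND p2 AND NOT p1) OR (p3 AND p2 AND NOT p2) OR (p3 AND NOT p3 AND NOT p1) OR (p3 AND NOT p3 AND NOT p2) OR p2   [distribute AND over OR]
≡ (NOT p2 AND NOT p3) OR p2   [simplify]

(NOT p2 AND NOT p3) OR p2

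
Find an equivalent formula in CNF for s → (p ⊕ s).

s → (p ⊕ s)
= ¬s ∨ (p ⊕ s)
= ¬s ∨ ((p ∨ s) ∧ ¬(p ∧ s))
= ¬s ∨ ((p ∨ s) ∧ (¬p ∨ ¬s))
= (¬s ∨ p ∨ s) ∧ (¬s ∨ ¬p ∨ ¬s)
= ¬s ∨ ¬p

¬s ∨ ¬p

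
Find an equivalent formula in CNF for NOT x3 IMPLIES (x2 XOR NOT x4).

NOT x3 IMPLIES (x2 XOR NOT x4)
≡ NOT NOT x3 OR (x2 XOR NOT x4)   [eliminate IMPLIES]
≡ NOT NOT x3 OR ((x2 OR NOT x4) AND NOT (x2 AND NOT x4))   [expand XOR]
≡ x3 OR ((x2 OR NOT x4) AND NOT (x2 AND NOT x4))   [double negation]
≡ x3 OR ((x2 OR NOT x4) AND (NOT x2 OR NOT NOT x4))   [De Morgan]
≡ x3 OR ((x2 OR NOT x4) AND (NOT x2 OR x4))   [double negation]
≡ (x3 OR x2 OR NOT x4) AND (x3 OR NOT x2 OR x4)   [distribute OR over AND]

(x3 OR x2 OR NOT x4) AND (x3 OR NOT x2 OR x4)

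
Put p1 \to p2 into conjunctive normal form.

p1 \to p2
≡ \lnot p1 \lor p2   [eliminate \to]

\lnot p1 \lor p2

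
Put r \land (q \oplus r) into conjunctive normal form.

r \land (q \oplus r)
= r \land (q \lor r) \land \lnot (q \land r)   [expand \oplus]
= r \land (q \lor r) \land (\lnot q \lor \lnot r)   [De Morgan]
= r \land (\lnot q \lor \lnot r)   [simplify]

r \land (\lnot q \lor \lnot r)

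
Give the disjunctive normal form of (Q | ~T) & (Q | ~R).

Q | (~T & ~R)

(Q | ~T) & (Q | ~R)
= (Q & Q) | (Q & ~R) | (~T & Q) | (~T & ~R)   [distribute & over |]
= Q | (~T & ~R)   [simplify]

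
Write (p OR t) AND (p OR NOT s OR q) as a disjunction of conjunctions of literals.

p OR (t AND NOT s) OR (t AND q)

(p OR t) AND (p OR NOT s OR q)
≡ (p AND p) OR (p AND NOT s) OR (p AND q) OR (t AND p) OR (t AND NOT s) OR (t AND q)   (distribute AND over OR)
≡ p OR (t AND NOT s) OR (t AND q)   (simplify)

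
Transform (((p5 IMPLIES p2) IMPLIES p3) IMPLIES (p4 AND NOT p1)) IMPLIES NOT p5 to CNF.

(((p5 IMPLIES p2) IMPLIES p3) IMPLIES (p4 AND NOT p1)) IMPLIES NOT p5
= NOT (((p5 IMPLIES p2) IMPLIES p3) IMPLIES (p4 AND NOT p1)) OR NOT p5
= NOT (NOT ((p5 IMPLIES p2) IMPLIES p3) OR (p4 AND NOT p1)) OR NOT p5
= NOT (NOT (NOT (p5 IMPLIES p2) OR p3) OR (p4 AND NOT p1)) OR NOT p5
= NOT (NOT (NOT (NOT p5 OR p2) OR p3) OR (p4 AND NOT p1)) OR NOT p5
= (NOT NOT (NOT (NOT p5 OR p2) OR p3) AND NOT (p4 AND NOT p1)) OR NOT p5
= ((NOT (NOT p5 OR p2) OR p3) AND NOT (p4 AND NOT p1)) OR NOT p5
= (((NOT NOT p5 AND NOT p2) OR p3) AND NOT (p4 AND NOT p1)) OR NOT p5
= (((p5 AND NOT p2) OR p3) AND NOT (p4 AND NOT p1)) OR NOT p5
= (((p5 AND NOT p2) OR p3) AND (NOT p4 OR NOT NOT p1)) OR NOT p5
= (((p5 AND NOT p2) OR p3) AND (NOT p4 OR p1)) OR NOT p5
= (p5 OR p3 OR NOT p5) AND (NOT p2 OR p3 OR NOT p5) AND (NOT p4 OR p1 OR NOT p5)
= (NOT p2 OR p3 OR NOT p5) AND (NOT p4 OR p1 OR NOT p5)

(NOT p2 OR p3 OR NOT p5) AND (NOT p4 OR p1 OR NOT p5)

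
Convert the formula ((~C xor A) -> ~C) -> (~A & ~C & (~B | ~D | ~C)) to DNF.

(C & A) | (~A & ~C)

((~C xor A) -> ~C) -> (~A & ~C & (~B | ~D | ~C))
= ~((~C xor A) -> ~C) | (~A & ~C & (~B | ~D | ~C))   [eliminate ->]
= ~(~(~C xor A) | ~C) | (~A & ~C & (~B | ~D | ~C))   [eliminate ->]
= ~(~((~C & ~A) | (~~C & A)) | ~C) | (~A & ~C & (~B | ~D | ~C))   [expand xor]
= (~~((~C & ~A) | (~~C & A)) & ~~C) | (~A & ~C & (~B | ~D | ~C))   [De Morgan]
= (((~C & ~A) | (~~C & A)) & ~~C) | (~A & ~C & (~B | ~D | ~C))   [double negation]
= (((~C & ~A) | (C & A)) & ~~C) | (~A & ~C & (~B | ~D | ~C))   [double negation]
= (((~C & ~A) | (C & A)) & C) | (~A & ~C & (~B | ~D | ~C))   [double negation]
= (~C & ~A & C) | (C & A & C) | (~A & ~C & ~B) | (~A & ~C & ~D) | (~A & ~C & ~C)   [distribute & over |]
= (C & A) | (~A & ~C)   [simplify]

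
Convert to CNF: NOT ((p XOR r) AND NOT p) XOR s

(NOT r OR p OR s) AND (p OR r OR NOT s) AND (NOT p OR NOT s)

NOT ((p XOR r) AND NOT p) XOR s
≡ (NOT ((p XOR r) AND NOT p) OR s) AND NOT (NOT ((p XOR r) AND NOT p) AND s)   [expand XOR]
≡ (NOT ((p OR r) AND NOT (p AND r) AND NOT p) OR s) AND NOT (NOT ((p XOR r) AND NOT p) AND s)   [expand XOR]
≡ (NOT ((p OR r) AND NOT (p AND r) AND NOT p) OR s) AND NOT (NOT ((p OR r) AND NOT (p AND r) AND NOT p) AND s)   [expand XOR]
≡ (NOT (p OR r) OR NOT NOT (p AND r) OR NOT NOT p OR s) AND NOT (NOT ((p OR r) AND NOT (p AND r) AND NOT p) AND s)   [De Morgan]
≡ ((NOT p AND NOT r) OR NOT NOT (p AND r) OR NOT NOT p OR s) AND NOT (NOT ((p OR r) AND NOT (p AND r) AND NOT p) AND s)   [De Morgan]
≡ ((NOT p AND NOT r) OR (p AND r) OR NOT NOT p OR s) AND NOT (NOT ((p OR r) AND NOT (p AND r) AND NOT p) AND s)   [double negation]
≡ ((NOT p AND NOT r) OR (p AND r) OR p OR s) AND NOT (NOT ((p OR r) AND NOT (p AND r) AND NOT p) AND s)   [double negation]
≡ ((NOT p AND NOT r) OR (p AND r) OR p OR s) AND (NOT NOT ((p OR r) AND NOT (p AND r) AND NOT p) OR NOT s)   [De Morgan]
≡ ((NOT p AND NOT r) OR (p AND r) OR p OR s) AND (((p OR r) AND NOT (p AND r) AND NOT p) OR NOT s)   [double negation]
≡ ((NOT p AND NOT r) OR (p AND r) OR p OR s) AND (((p OR r) AND (NOT p OR NOT r) AND NOT p) OR NOT s)   [De Morgan]
≡ (NOT p OR p OR p OR s) AND (NOT p OR r OR p OR s) AND (NOT r OR p OR p OR s) AND (NOT r OR r OR p OR s) AND (p OR r OR NOT s) AND (NOT p OR NOT r OR NOT s) AND (NOT p OR NOT s)   [distribute OR over AND]
≡ (NOT r OR p OR s) AND (p OR r OR NOT s) AND (NOT p OR NOT s)   [simplify]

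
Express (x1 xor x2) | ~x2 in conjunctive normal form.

(x1 xor x2) | ~x2
≡ ((x1 | x2) & ~(x1 & x2)) | ~x2   [expand xor]
≡ ((x1 | x2) & (~x1 | ~x2)) | ~x2   [De Morgan]
≡ (x1 | x2 | ~x2) & (~x1 | ~x2 | ~x2)   [distribute | over &]
≡ ~x1 | ~x2   [simplify]

~x1 | ~x2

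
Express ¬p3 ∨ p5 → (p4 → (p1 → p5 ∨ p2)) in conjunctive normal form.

¬p3 ∨ p5 → (p4 → (p1 → p5 ∨ p2))
≡ ¬(¬p3 ∨ p5) ∨ (p4 → (p1 → p5 ∨ p2))   [eliminate →]
≡ ¬(¬p3 ∨ p5) ∨ ¬p4 ∨ (p1 → p5 ∨ p2)   [eliminate →]
≡ ¬(¬p3 ∨ p5) ∨ ¬p4 ∨ ¬p1 ∨ p5 ∨ p2   [eliminate →]
≡ ¬¬p3 ∧ ¬p5 ∨ ¬p4 ∨ ¬p1 ∨ p5 ∨ p2   [De Morgan]
≡ p3 ∧ ¬p5 ∨ ¬p4 ∨ ¬p1 ∨ p5 ∨ p2   [double negation]
≡ (p3 ∨ ¬p4 ∨ ¬p1 ∨ p5 ∨ p2) ∧ (¬p5 ∨ ¬p4 ∨ ¬p1 ∨ p5 ∨ p2)   [distribute ∨ over ∧]
≡ p3 ∨ ¬p4 ∨ ¬p1 ∨ p5 ∨ p2   [simplify]

p3 ∨ ¬p4 ∨ ¬p1 ∨ p5 ∨ p2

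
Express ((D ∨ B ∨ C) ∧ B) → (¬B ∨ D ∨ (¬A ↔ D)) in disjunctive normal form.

((D ∨ B ∨ C) ∧ B) → (¬B ∨ D ∨ (¬A ↔ D))
≡ ¬((D ∨ B ∨ C) ∧ B) ∨ ¬B ∨ D ∨ (¬A ↔ D)   [eliminate →]
≡ ¬((D ∨ B ∨ C) ∧ B) ∨ ¬B ∨ D ∨ ((¬A → D) ∧ (D → ¬A))   [eliminate ↔]
≡ ¬((D ∨ B ∨ C) ∧ B) ∨ ¬B ∨ D ∨ ((¬¬A ∨ D) ∧ (D → ¬A))   [eliminate →]
≡ ¬((D ∨ B ∨ C) ∧ B) ∨ ¬B ∨ D ∨ ((¬¬A ∨ D) ∧ (¬D ∨ ¬A))   [eliminate →]
≡ ¬(D ∨ B ∨ C) ∨ ¬B ∨ ¬B ∨ D ∨ ((¬¬A ∨ D) ∧ (¬D ∨ ¬A))   [De Morgan]
≡ (¬D ∧ ¬B ∧ ¬C) ∨ ¬B ∨ ¬B ∨ D ∨ ((¬¬A ∨ D) ∧ (¬D ∨ ¬A))   [De Morgan]
≡ (¬D ∧ ¬B ∧ ¬C) ∨ ¬B ∨ ¬B ∨ D ∨ ((A ∨ D) ∧ (¬D ∨ ¬A))   [double negation]
≡ (¬D ∧ ¬B ∧ ¬C) ∨ ¬B ∨ ¬B ∨ D ∨ (A ∧ ¬D) ∨ (A ∧ ¬A) ∨ (D ∧ ¬D) ∨ (D ∧ ¬A)   [distribute ∧ over ∨]
≡ ¬B ∨ D ∨ (A ∧ ¬D)   [simplify]

¬B ∨ D ∨ (A ∧ ¬D)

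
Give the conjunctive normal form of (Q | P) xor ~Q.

~P | Q

(Q | P) xor ~Q
= (Q | P | ~Q) & ~((Q | P) & ~Q)   — expand xor
= (Q | P | ~Q) & (~(Q | P) | ~~Q)   — De Morgan
= (Q | P | ~Q) & ((~Q & ~P) | ~~Q)   — De Morgan
= (Q | P | ~Q) & ((~Q & ~P) | Q)   — double negation
= (Q | P | ~Q) & (~Q | Q) & (~P | Q)   — distribute | over &
= ~P | Q   — simplify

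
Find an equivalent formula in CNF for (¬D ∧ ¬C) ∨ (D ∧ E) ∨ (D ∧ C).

(¬D ∨ E ∨ C) ∧ (¬C ∨ D)

(¬D ∧ ¬C) ∨ (D ∧ E) ∨ (D ∧ C)
⇔ (¬D ∨ D ∨ D) ∧ (¬D ∨ D ∨ C) ∧ (¬D ∨ E ∨ D) ∧ (¬D ∨ E ∨ C) ∧ (¬C ∨ D ∨ D) ∧ (¬C ∨ D ∨ C) ∧ (¬C ∨ E ∨ D) ∧ (¬C ∨ E ∨ C)   [distribute ∨ over ∧]
⇔ (¬D ∨ E ∨ C) ∧ (¬C ∨ D)   [simplify]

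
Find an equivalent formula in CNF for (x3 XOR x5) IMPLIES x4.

(NOT x3 OR x5 OR x4) AND (NOT x5 OR x3 OR x4)

(x3 XOR x5) IMPLIES x4
≡ NOT (x3 XOR x5) OR x4   (eliminate IMPLIES)
≡ NOT ((x3 OR x5) AND NOT (x3 AND x5)) OR x4   (expand XOR)
≡ NOT (x3 OR x5) OR NOT NOT (x3 AND x5) OR x4   (De Morgan)
≡ (NOT x3 AND NOT x5) OR NOT NOT (x3 AND x5) OR x4   (De Morgan)
≡ (NOT x3 AND NOT x5) OR (x3 AND x5) OR x4   (double negation)
≡ (NOT x3 OR x3 OR x4) AND (NOT x3 OR x5 OR x4) AND (NOT x5 OR x3 OR x4) AND (NOT x5 OR x5 OR x4)   (distribute OR over AND)
≡ (NOT x3 OR x5 OR x4) AND (NOT x5 OR x3 OR x4)   (simplify)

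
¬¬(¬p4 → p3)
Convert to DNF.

p4 ∨ p3

¬¬(¬p4 → p3)
⇔ ¬¬(¬¬p4 ∨ p3)   [eliminate →]
⇔ ¬¬p4 ∨ p3   [double negation]
⇔ p4 ∨ p3   [double negation]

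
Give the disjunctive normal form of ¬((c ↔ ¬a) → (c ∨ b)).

¬((c ↔ ¬a) → (c ∨ b))
≡ ¬(¬(c ↔ ¬a) ∨ c ∨ b)   [eliminate →]
≡ ¬(¬((c → ¬a) ∧ (¬a → c)) ∨ c ∨ b)   [eliminate ↔]
≡ ¬(¬((¬c ∨ ¬a) ∧ (¬a → c)) ∨ c ∨ b)   [eliminate →]
≡ ¬(¬((¬c ∨ ¬a) ∧ (¬¬a ∨ c)) ∨ c ∨ b)   [eliminate →]
≡ ¬¬((¬c ∨ ¬a) ∧ (¬¬a ∨ c)) ∧ ¬c ∧ ¬b   [De Morgan]
≡ (¬c ∨ ¬a) ∧ (¬¬a ∨ c) ∧ ¬c ∧ ¬b   [double negation]
≡ (¬c ∨ ¬a) ∧ (a ∨ c) ∧ ¬c ∧ ¬b   [double negation]
≡ (¬c ∧ a ∧ ¬c ∧ ¬b) ∨ (¬c ∧ c ∧ ¬c ∧ ¬b) ∨ (¬a ∧ a ∧ ¬c ∧ ¬b) ∨ (¬a ∧ c ∧ ¬c ∧ ¬b)   [distribute ∧ over ∨]
≡ ¬c ∧ a ∧ ¬b   [simplify]

¬c ∧ a ∧ ¬b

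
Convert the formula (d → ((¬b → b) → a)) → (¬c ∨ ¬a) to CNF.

¬a ∨ ¬c

(d → ((¬b → b) → a)) → (¬c ∨ ¬a)
≡ ¬(d → ((¬b → b) → a)) ∨ ¬c ∨ ¬a   — eliminate →
≡ ¬(¬d ∨ ((¬b → b) → a)) ∨ ¬c ∨ ¬a   — eliminate →
≡ ¬(¬d ∨ ¬(¬b → b) ∨ a) ∨ ¬c ∨ ¬a   — eliminate →
≡ ¬(¬d ∨ ¬(¬¬b ∨ b) ∨ a) ∨ ¬c ∨ ¬a   — eliminate →
≡ (¬¬d ∧ ¬¬(¬¬b ∨ b) ∧ ¬a) ∨ ¬c ∨ ¬a   — De Morgan
≡ (d ∧ ¬¬(¬¬b ∨ b) ∧ ¬a) ∨ ¬c ∨ ¬a   — double negation
≡ (d ∧ (¬¬b ∨ b) ∧ ¬a) ∨ ¬c ∨ ¬a   — double negation
≡ (d ∧ (b ∨ b) ∧ ¬a) ∨ ¬c ∨ ¬a   — double negation
≡ (d ∨ ¬c ∨ ¬a) ∧ (b ∨ b ∨ ¬c ∨ ¬a) ∧ (¬a ∨ ¬c ∨ ¬a)   — distribute ∨ over ∧
≡ ¬a ∨ ¬c   — simplify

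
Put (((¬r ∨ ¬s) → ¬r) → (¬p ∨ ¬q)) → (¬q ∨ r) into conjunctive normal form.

p ∨ ¬q ∨ r

(((¬r ∨ ¬s) → ¬r) → (¬p ∨ ¬q)) → (¬q ∨ r)
≡ ¬(((¬r ∨ ¬s) → ¬r) → (¬p ∨ ¬q)) ∨ ¬q ∨ r   [eliminate →]
≡ ¬(¬((¬r ∨ ¬s) → ¬r) ∨ ¬p ∨ ¬q) ∨ ¬q ∨ r   [eliminate →]
≡ ¬(¬(¬(¬r ∨ ¬s) ∨ ¬r) ∨ ¬p ∨ ¬q) ∨ ¬q ∨ r   [eliminate →]
≡ (¬¬(¬(¬r ∨ ¬s) ∨ ¬r) ∧ ¬¬p ∧ ¬¬q) ∨ ¬q ∨ r   [De Morgan]
≡ ((¬(¬r ∨ ¬s) ∨ ¬r) ∧ ¬¬p ∧ ¬¬q) ∨ ¬q ∨ r   [double negation]
≡ (((¬¬r ∧ ¬¬s) ∨ ¬r) ∧ ¬¬p ∧ ¬¬q) ∨ ¬q ∨ r   [De Morgan]
≡ (((r ∧ ¬¬s) ∨ ¬r) ∧ ¬¬p ∧ ¬¬q) ∨ ¬q ∨ r   [double negation]
≡ (((r ∧ s) ∨ ¬r) ∧ ¬¬p ∧ ¬¬q) ∨ ¬q ∨ r   [double negation]
≡ (((r ∧ s) ∨ ¬r) ∧ p ∧ ¬¬q) ∨ ¬q ∨ r   [double negation]
≡ (((r ∧ s) ∨ ¬r) ∧ p ∧ q) ∨ ¬q ∨ r   [double negation]
≡ (r ∨ ¬r ∨ ¬q ∨ r) ∧ (s ∨ ¬r ∨ ¬q ∨ r) ∧ (p ∨ ¬q ∨ r) ∧ (q ∨ ¬q ∨ r)   [distribute ∨ over ∧]
≡ p ∨ ¬q ∨ r   [simplify]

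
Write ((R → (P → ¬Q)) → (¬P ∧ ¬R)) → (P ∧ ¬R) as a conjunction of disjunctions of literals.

((R → (P → ¬Q)) → (¬P ∧ ¬R)) → (P ∧ ¬R)
≡ ¬((R → (P → ¬Q)) → (¬P ∧ ¬R)) ∨ (P ∧ ¬R)   [eliminate →]
≡ ¬(¬(R → (P → ¬Q)) ∨ (¬P ∧ ¬R)) ∨ (P ∧ ¬R)   [eliminate →]
≡ ¬(¬(¬R ∨ (P → ¬Q)) ∨ (¬P ∧ ¬R)) ∨ (P ∧ ¬R)   [eliminate →]
≡ ¬(¬(¬R ∨ ¬P ∨ ¬Q) ∨ (¬P ∧ ¬R)) ∨ (P ∧ ¬R)   [eliminate →]
≡ (¬¬(¬R ∨ ¬P ∨ ¬Q) ∧ ¬(¬P ∧ ¬R)) ∨ (P ∧ ¬R)   [De Morgan]
≡ ((¬R ∨ ¬P ∨ ¬Q) ∧ ¬(¬P ∧ ¬R)) ∨ (P ∧ ¬R)   [double negation]
≡ ((¬R ∨ ¬P ∨ ¬Q) ∧ (¬¬P ∨ ¬¬R)) ∨ (P ∧ ¬R)   [De Morgan]
≡ ((¬R ∨ ¬P ∨ ¬Q) ∧ (P ∨ ¬¬R)) ∨ (P ∧ ¬R)   [double negation]
≡ ((¬R ∨ ¬P ∨ ¬Q) ∧ (P ∨ R)) ∨ (P ∧ ¬R)   [double negation]
≡ (¬R ∨ ¬P ∨ ¬Q ∨ P) ∧ (¬R ∨ ¬P ∨ ¬Q ∨ ¬R) ∧ (P ∨ R ∨ P) ∧ (P ∨ R ∨ ¬R)   [distribute ∨ over ∧]
≡ (¬R ∨ ¬P ∨ ¬Q) ∧ (P ∨ R)   [simplify]

(¬R ∨ ¬P ∨ ¬Q) ∧ (P ∨ R)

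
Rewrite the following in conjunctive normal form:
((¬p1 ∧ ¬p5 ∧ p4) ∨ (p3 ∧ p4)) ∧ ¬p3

((¬p1 ∧ ¬p5 ∧ p4) ∨ (p3 ∧ p4)) ∧ ¬p3
≡ (¬p1 ∨ p3) ∧ (¬p1 ∨ p4) ∧ (¬p5 ∨ p3) ∧ (¬p5 ∨ p4) ∧ (p4 ∨ p3) ∧ (p4 ∨ p4) ∧ ¬p3   (distribute ∨ over ∧)
≡ (¬p1 ∨ p3) ∧ (¬p5 ∨ p3) ∧ p4 ∧ ¬p3   (simplify)

(¬p1 ∨ p3) ∧ (¬p5 ∨ p3) ∧ p4 ∧ ¬p3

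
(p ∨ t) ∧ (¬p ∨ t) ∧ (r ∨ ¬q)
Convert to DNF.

(t ∧ r) ∨ (t ∧ ¬q)

(p ∨ t) ∧ (¬p ∨ t) ∧ (r ∨ ¬q)
= (p ∧ ¬p ∧ r) ∨ (p ∧ ¬p ∧ ¬q) ∨ (p ∧ t ∧ r) ∨ (p ∧ t ∧ ¬q) ∨ (t ∧ ¬p ∧ r) ∨ (t ∧ ¬p ∧ ¬q) ∨ (t ∧ t ∧ r) ∨ (t ∧ t ∧ ¬q)   [distribute ∧ over ∨]
= (t ∧ r) ∨ (t ∧ ¬q)   [simplify]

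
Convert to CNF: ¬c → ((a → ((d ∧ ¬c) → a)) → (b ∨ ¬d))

(c ∨ a ∨ b ∨ ¬d) ∧ (c ∨ ¬a ∨ b ∨ ¬d)

¬c → ((a → ((d ∧ ¬c) → a)) → (b ∨ ¬d))
⇔ ¬¬c ∨ ((a → ((d ∧ ¬c) → a)) → (b ∨ ¬d))   [eliminate →]
⇔ ¬¬c ∨ ¬(a → ((d ∧ ¬c) → a)) ∨ b ∨ ¬d   [eliminate →]
⇔ ¬¬c ∨ ¬(¬a ∨ ((d ∧ ¬c) → a)) ∨ b ∨ ¬d   [eliminate →]
⇔ ¬¬c ∨ ¬(¬a ∨ ¬(d ∧ ¬c) ∨ a) ∨ b ∨ ¬d   [eliminate →]
⇔ c ∨ ¬(¬a ∨ ¬(d ∧ ¬c) ∨ a) ∨ b ∨ ¬d   [double negation]
⇔ c ∨ (¬¬a ∧ ¬¬(d ∧ ¬c) ∧ ¬a) ∨ b ∨ ¬d   [De Morgan]
⇔ c ∨ (a ∧ ¬¬(d ∧ ¬c) ∧ ¬a) ∨ b ∨ ¬d   [double negation]
⇔ c ∨ (a ∧ d ∧ ¬c ∧ ¬a) ∨ b ∨ ¬d   [double negation]
⇔ (c ∨ a ∨ b ∨ ¬d) ∧ (c ∨ d ∨ b ∨ ¬d) ∧ (c ∨ ¬c ∨ b ∨ ¬d) ∧ (c ∨ ¬a ∨ b ∨ ¬d)   [distribute ∨ over ∧]
⇔ (c ∨ a ∨ b ∨ ¬d) ∧ (c ∨ ¬a ∨ b ∨ ¬d)   [simplify]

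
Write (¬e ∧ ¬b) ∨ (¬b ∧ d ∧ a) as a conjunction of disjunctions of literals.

(¬e ∧ ¬b) ∨ (¬b ∧ d ∧ a)
⇔ (¬e ∨ ¬b) ∧ (¬e ∨ d) ∧ (¬e ∨ a) ∧ (¬b ∨ ¬b) ∧ (¬b ∨ d) ∧ (¬b ∨ a)   [distribute ∨ over ∧]
⇔ (¬e ∨ d) ∧ (¬e ∨ a) ∧ ¬b   [simplify]

(¬e ∨ d) ∧ (¬e ∨ a) ∧ ¬b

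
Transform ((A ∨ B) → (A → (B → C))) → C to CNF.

((A ∨ B) → (A → (B → C))) → C
⇔ ¬((A ∨ B) → (A → (B → C))) ∨ C   — eliminate →
⇔ ¬(¬(A ∨ B) ∨ (A → (B → C))) ∨ C   — eliminate →
⇔ ¬(¬(A ∨ B) ∨ ¬A ∨ (B → C)) ∨ C   — eliminate →
⇔ ¬(¬(A ∨ B) ∨ ¬A ∨ ¬B ∨ C) ∨ C   — eliminate →
⇔ (¬¬(A ∨ B) ∧ ¬¬A ∧ ¬¬B ∧ ¬C) ∨ C   — De Morgan
⇔ ((A ∨ B) ∧ ¬¬A ∧ ¬¬B ∧ ¬C) ∨ C   — double negation
⇔ ((A ∨ B) ∧ A ∧ ¬¬B ∧ ¬C) ∨ C   — double negation
⇔ ((A ∨ B) ∧ A ∧ B ∧ ¬C) ∨ C   — double negation
⇔ (A ∨ B ∨ C) ∧ (A ∨ C) ∧ (B ∨ C) ∧ (¬C ∨ C)   — distribute ∨ over ∧
⇔ (A ∨ C) ∧ (B ∨ C)   — simplify

(A ∨ C) ∧ (B ∨ C)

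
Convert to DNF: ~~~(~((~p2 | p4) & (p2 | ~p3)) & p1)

~~~(~((~p2 | p4) & (p2 | ~p3)) & p1)
⇔ ~(~((~p2 | p4) & (p2 | ~p3)) & p1)   [double negation]
⇔ ~~((~p2 | p4) & (p2 | ~p3)) | ~p1   [De Morgan]
⇔ ((~p2 | p4) & (p2 | ~p3)) | ~p1   [double negation]
⇔ (~p2 & p2) | (~p2 & ~p3) | (p4 & p2) | (p4 & ~p3) | ~p1   [distribute & over |]
⇔ (~p2 & ~p3) | (p4 & p2) | (p4 & ~p3) | ~p1   [simplify]

(~p2 & ~p3) | (p4 & p2) | (p4 & ~p3) | ~p1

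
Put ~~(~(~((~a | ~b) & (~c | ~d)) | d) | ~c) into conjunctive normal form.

(~a | ~b | ~c) & (~c | ~d)

~~(~(~((~a | ~b) & (~c | ~d)) | d) | ~c)
≡ ~(~((~a | ~b) & (~c | ~d)) | d) | ~c   [double negation]
≡ (~~((~a | ~b) & (~c | ~d)) & ~d) | ~c   [De Morgan]
≡ ((~a | ~b) & (~c | ~d) & ~d) | ~c   [double negation]
≡ (~a | ~b | ~c) & (~c | ~d | ~c) & (~d | ~c)   [distribute | over &]
≡ (~a | ~b | ~c) & (~c | ~d)   [simplify]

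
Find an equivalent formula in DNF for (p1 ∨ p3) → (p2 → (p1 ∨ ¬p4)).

(¬p1 ∧ ¬p3) ∨ ¬p2 ∨ p1 ∨ ¬p4

(p1 ∨ p3) → (p2 → (p1 ∨ ¬p4))
≡ ¬(p1 ∨ p3) ∨ (p2 → (p1 ∨ ¬p4))   — eliminate →
≡ ¬(p1 ∨ p3) ∨ ¬p2 ∨ p1 ∨ ¬p4   — eliminate →
≡ (¬p1 ∧ ¬p3) ∨ ¬p2 ∨ p1 ∨ ¬p4   — De Morgan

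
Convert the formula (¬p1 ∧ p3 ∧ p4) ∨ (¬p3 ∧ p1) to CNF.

(¬p1 ∧ p3 ∧ p4) ∨ (¬p3 ∧ p1)
≡ (¬p1 ∨ ¬p3) ∧ (¬p1 ∨ p1) ∧ (p3 ∨ ¬p3) ∧ (p3 ∨ p1) ∧ (p4 ∨ ¬p3) ∧ (p4 ∨ p1)   [distribute ∨ over ∧]
≡ (¬p1 ∨ ¬p3) ∧ (p3 ∨ p1) ∧ (p4 ∨ ¬p3) ∧ (p4 ∨ p1)   [simplify]

(¬p1 ∨ ¬p3) ∧ (p3 ∨ p1) ∧ (p4 ∨ ¬p3) ∧ (p4 ∨ p1)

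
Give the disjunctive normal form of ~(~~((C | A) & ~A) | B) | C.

~(~~((C | A) & ~A) | B) | C
⇔ (~~~((C | A) & ~A) & ~B) | C   [De Morgan]
⇔ (~((C | A) & ~A) & ~B) | C   [double negation]
⇔ ((~(C | A) | ~~A) & ~B) | C   [De Morgan]
⇔ (((~C & ~A) | ~~A) & ~B) | C   [De Morgan]
⇔ (((~C & ~A) | A) & ~B) | C   [double negation]
⇔ (~C & ~A & ~B) | (A & ~B) | C   [distribute & over |]

(~C & ~A & ~B) | (A & ~B) | C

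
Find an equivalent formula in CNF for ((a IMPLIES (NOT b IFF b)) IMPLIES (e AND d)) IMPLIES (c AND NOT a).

((a IMPLIES (NOT b IFF b)) IMPLIES (e AND d)) IMPLIES (c AND NOT a)
⇔ NOT ((a IMPLIES (NOT b IFF b)) IMPLIES (e AND d)) OR (c AND NOT a)   [eliminate IMPLIES]
⇔ NOT (NOT (a IMPLIES (NOT b IFF b)) OR (e AND d)) OR (c AND NOT a)   [eliminate IMPLIES]
⇔ NOT (NOT (NOT a OR (NOT b IFF b)) OR (e AND d)) OR (c AND NOT a)   [eliminate IMPLIES]
⇔ NOT (NOT (NOT a OR ((NOT b IMPLIES b) AND (b IMPLIES NOT b))) OR (e AND d)) OR (c AND NOT a)   [eliminate IFF]
⇔ NOT (NOT (NOT a OR ((NOT NOT b OR b) AND (b IMPLIES NOT b))) OR (e AND d)) OR (c AND NOT a)   [eliminate IMPLIES]
⇔ NOT (NOT (NOT a OR ((NOT NOT b OR b) AND (NOT b OR NOT b))) OR (e AND d)) OR (c AND NOT a)   [eliminate IMPLIES]
⇔ (NOT NOT (NOT a OR ((NOT NOT b OR b) AND (NOT b OR NOT b))) AND NOT (e AND d)) OR (c AND NOT a)   [De Morgan]
⇔ ((NOT a OR ((NOT NOT b OR b) AND (NOT b OR NOT b))) AND NOT (e AND d)) OR (c AND NOT a)   [double negation]
⇔ ((NOT a OR ((b OR b) AND (NOT b OR NOT b))) AND NOT (e AND d)) OR (c AND NOT a)   [double negation]
⇔ ((NOT a OR ((b OR b) AND (NOT b OR NOT b))) AND (NOT e OR NOT d)) OR (c AND NOT a)   [De Morgan]
⇔ (NOT a OR b OR b OR c) AND (NOT a OR b OR b OR NOT a) AND (NOT a OR NOT b OR NOT b OR c) AND (NOT a OR NOT b OR NOT b OR NOT a) AND (NOT e OR NOT d OR c) AND (NOT e OR NOT d OR NOT a)   [distribute OR over AND]
⇔ (NOT a OR b) AND (NOT a OR NOT b) AND (NOT e OR NOT d OR c) AND (NOT e OR NOT d OR NOT a)   [simplify]

(NOT a OR b) AND (NOT a OR NOT b) AND (NOT e OR NOT d OR c) AND (NOT e OR NOT d OR NOT a)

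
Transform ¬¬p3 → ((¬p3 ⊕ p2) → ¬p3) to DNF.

¬¬p3 → ((¬p3 ⊕ p2) → ¬p3)
≡ ¬¬¬p3 ∨ ((¬p3 ⊕ p2) → ¬p3)
≡ ¬¬¬p3 ∨ ¬(¬p3 ⊕ p2) ∨ ¬p3
≡ ¬¬¬p3 ∨ ¬((¬p3 ∧ ¬p2) ∨ (¬¬p3 ∧ p2)) ∨ ¬p3
≡ ¬p3 ∨ ¬((¬p3 ∧ ¬p2) ∨ (¬¬p3 ∧ p2)) ∨ ¬p3
≡ ¬p3 ∨ (¬(¬p3 ∧ ¬p2) ∧ ¬(¬¬p3 ∧ p2)) ∨ ¬p3
≡ ¬p3 ∨ ((¬¬p3 ∨ ¬¬p2) ∧ ¬(¬¬p3 ∧ p2)) ∨ ¬p3
≡ ¬p3 ∨ ((p3 ∨ ¬¬p2) ∧ ¬(¬¬p3 ∧ p2)) ∨ ¬p3
≡ ¬p3 ∨ ((p3 ∨ p2) ∧ ¬(¬¬p3 ∧ p2)) ∨ ¬p3
≡ ¬p3 ∨ ((p3 ∨ p2) ∧ (¬¬¬p3 ∨ ¬p2)) ∨ ¬p3
≡ ¬p3 ∨ ((p3 ∨ p2) ∧ (¬p3 ∨ ¬p2)) ∨ ¬p3
≡ ¬p3 ∨ (p3 ∧ ¬p3) ∨ (p3 ∧ ¬p2) ∨ (p2 ∧ ¬p3) ∨ (p2 ∧ ¬p2) ∨ ¬p3
≡ ¬p3 ∨ (p3 ∧ ¬p2)

¬p3 ∨ (p3 ∧ ¬p2)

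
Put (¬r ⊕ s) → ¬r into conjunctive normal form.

¬s ∨ ¬r

(¬r ⊕ s) → ¬r
= ¬(¬r ⊕ s) ∨ ¬r   [eliminate →]
= ¬((¬r ∨ s) ∧ ¬(¬r ∧ s)) ∨ ¬r   [expand ⊕]
= ¬(¬r ∨ s) ∨ ¬¬(¬r ∧ s) ∨ ¬r   [De Morgan]
= (¬¬r ∧ ¬s) ∨ ¬¬(¬r ∧ s) ∨ ¬r   [De Morgan]
= (r ∧ ¬s) ∨ ¬¬(¬r ∧ s) ∨ ¬r   [double negation]
= (r ∧ ¬s) ∨ (¬r ∧ s) ∨ ¬r   [double negation]
= (r ∨ ¬r ∨ ¬r) ∧ (r ∨ s ∨ ¬r) ∧ (¬s ∨ ¬r ∨ ¬r) ∧ (¬s ∨ s ∨ ¬r)   [distribute ∨ over ∧]
= ¬s ∨ ¬r   [simplify]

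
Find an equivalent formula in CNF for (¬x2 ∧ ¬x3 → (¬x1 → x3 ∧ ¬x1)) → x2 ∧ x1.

(¬x2 ∨ x1) ∧ (¬x3 ∨ x2) ∧ (¬x3 ∨ x1) ∧ (¬x1 ∨ x2)

(¬x2 ∧ ¬x3 → (¬x1 → x3 ∧ ¬x1)) → x2 ∧ x1
= ¬(¬x2 ∧ ¬x3 → (¬x1 → x3 ∧ ¬x1)) ∨ x2 ∧ x1   [eliminate →]
= ¬(¬(¬x2 ∧ ¬x3) ∨ (¬x1 → x3 ∧ ¬x1)) ∨ x2 ∧ x1   [eliminate →]
= ¬(¬(¬x2 ∧ ¬x3) ∨ ¬¬x1 ∨ x3 ∧ ¬x1) ∨ x2 ∧ x1   [eliminate →]
= ¬¬(¬x2 ∧ ¬x3) ∧ ¬¬¬x1 ∧ ¬(x3 ∧ ¬x1) ∨ x2 ∧ x1   [De Morgan]
= ¬x2 ∧ ¬x3 ∧ ¬¬¬x1 ∧ ¬(x3 ∧ ¬x1) ∨ x2 ∧ x1   [double negation]
= ¬x2 ∧ ¬x3 ∧ ¬x1 ∧ ¬(x3 ∧ ¬x1) ∨ x2 ∧ x1   [double negation]
= ¬x2 ∧ ¬x3 ∧ ¬x1 ∧ (¬x3 ∨ ¬¬x1) ∨ x2 ∧ x1   [De Morgan]
= ¬x2 ∧ ¬x3 ∧ ¬x1 ∧ (¬x3 ∨ x1) ∨ x2 ∧ x1   [double negation]
= (¬x2 ∨ x2) ∧ (¬x2 ∨ x1) ∧ (¬x3 ∨ x2) ∧ (¬x3 ∨ x1) ∧ (¬x1 ∨ x2) ∧ (¬x1 ∨ x1) ∧ (¬x3 ∨ x1 ∨ x2) ∧ (¬x3 ∨ x1 ∨ x1)   [distribute ∨ over ∧]
= (¬x2 ∨ x1) ∧ (¬x3 ∨ x2) ∧ (¬x3 ∨ x1) ∧ (¬x1 ∨ x2)   [simplify]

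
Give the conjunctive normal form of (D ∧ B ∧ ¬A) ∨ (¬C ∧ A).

(D ∨ ¬C) ∧ (D ∨ A) ∧ (B ∨ ¬C) ∧ (B ∨ A) ∧ (¬A ∨ ¬C)

(D ∧ B ∧ ¬A) ∨ (¬C ∧ A)
= (D ∨ ¬C) ∧ (D ∨ A) ∧ (B ∨ ¬C) ∧ (B ∨ A) ∧ (¬A ∨ ¬C) ∧ (¬A ∨ A)   [distribute ∨ over ∧]
= (D ∨ ¬C) ∧ (D ∨ A) ∧ (B ∨ ¬C) ∧ (B ∨ A) ∧ (¬A ∨ ¬C)   [simplify]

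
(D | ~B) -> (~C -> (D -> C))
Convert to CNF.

~D | C

(D | ~B) -> (~C -> (D -> C))
= ~(D | ~B) | (~C -> (D -> C))   — eliminate ->
= ~(D | ~B) | ~~C | (D -> C)   — eliminate ->
= ~(D | ~B) | ~~C | ~D | C   — eliminate ->
= (~D & ~~B) | ~~C | ~D | C   — De Morgan
= (~D & B) | ~~C | ~D | C   — double negation
= (~D & B) | C | ~D | C   — double negation
= (~D | C | ~D | C) & (B | C | ~D | C)   — distribute | over &
= ~D | C   — simplify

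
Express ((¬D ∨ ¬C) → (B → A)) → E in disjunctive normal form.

(¬D ∧ B ∧ ¬A) ∨ (¬C ∧ B ∧ ¬A) ∨ E

((¬D ∨ ¬C) → (B → A)) → E
≡ ¬((¬D ∨ ¬C) → (B → A)) ∨ E   (eliminate →)
≡ ¬(¬(¬D ∨ ¬C) ∨ (B → A)) ∨ E   (eliminate →)
≡ ¬(¬(¬D ∨ ¬C) ∨ ¬B ∨ A) ∨ E   (eliminate →)
≡ (¬¬(¬D ∨ ¬C) ∧ ¬¬B ∧ ¬A) ∨ E   (De Morgan)
≡ ((¬D ∨ ¬C) ∧ ¬¬B ∧ ¬A) ∨ E   (double negation)
≡ ((¬D ∨ ¬C) ∧ B ∧ ¬A) ∨ E   (double negation)
≡ (¬D ∧ B ∧ ¬A) ∨ (¬C ∧ B ∧ ¬A) ∨ E   (distribute ∧ over ∨)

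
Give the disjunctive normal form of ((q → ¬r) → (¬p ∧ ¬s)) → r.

(¬q ∧ p) ∨ (¬q ∧ s) ∨ (¬r ∧ p) ∨ (¬r ∧ s) ∨ r

((q → ¬r) → (¬p ∧ ¬s)) → r
= ¬((q → ¬r) → (¬p ∧ ¬s)) ∨ r   [eliminate →]
= ¬(¬(q → ¬r) ∨ (¬p ∧ ¬s)) ∨ r   [eliminate →]
= ¬(¬(¬q ∨ ¬r) ∨ (¬p ∧ ¬s)) ∨ r   [eliminate →]
= (¬¬(¬q ∨ ¬r) ∧ ¬(¬p ∧ ¬s)) ∨ r   [De Morgan]
= ((¬q ∨ ¬r) ∧ ¬(¬p ∧ ¬s)) ∨ r   [double negation]
= ((¬q ∨ ¬r) ∧ (¬¬p ∨ ¬¬s)) ∨ r   [De Morgan]
= ((¬q ∨ ¬r) ∧ (p ∨ ¬¬s)) ∨ r   [double negation]
= ((¬q ∨ ¬r) ∧ (p ∨ s)) ∨ r   [double negation]
= (¬q ∧ p) ∨ (¬q ∧ s) ∨ (¬r ∧ p) ∨ (¬r ∧ s) ∨ r   [distribute ∧ over ∨]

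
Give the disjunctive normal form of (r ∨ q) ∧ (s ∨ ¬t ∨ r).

r ∨ (q ∧ s) ∨ (q ∧ ¬t)

(r ∨ q) ∧ (s ∨ ¬t ∨ r)
≡ (r ∧ s) ∨ (r ∧ ¬t) ∨ (r ∧ r) ∨ (q ∧ s) ∨ (q ∧ ¬t) ∨ (q ∧ r)   — distribute ∧ over ∨
≡ r ∨ (q ∧ s) ∨ (q ∧ ¬t)   — simplify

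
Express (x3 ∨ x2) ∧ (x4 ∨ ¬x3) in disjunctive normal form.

(x3 ∨ x2) ∧ (x4 ∨ ¬x3)
≡ (x3 ∧ x4) ∨ (x3 ∧ ¬x3) ∨ (x2 ∧ x4) ∨ (x2 ∧ ¬x3)   (distribute ∧ over ∨)
≡ (x3 ∧ x4) ∨ (x2 ∧ x4) ∨ (x2 ∧ ¬x3)   (simplify)

(x3 ∧ x4) ∨ (x2 ∧ x4) ∨ (x2 ∧ ¬x3)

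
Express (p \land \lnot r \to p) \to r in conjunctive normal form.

(p \land \lnot r \to p) \to r
≡ \lnot (p \land \lnot r \to p) \lor r   [eliminate \to]
≡ \lnot (\lnot (p \land \lnot r) \lor p) \lor r   [eliminate \to]
≡ \lnot \lnot (p \land \lnot r) \land \lnot p \lor r   [De Morgan]
≡ p \land \lnot r \land \lnot p \lor r   [double negation]
≡ (p \lor r) \land (\lnot r \lor r) \land (\lnot p \lor r)   [distribute \lor over \land]
≡ (p \lor r) \land (\lnot p \lor r)   [simplify]

(p \lor r) \land (\lnot p \lor r)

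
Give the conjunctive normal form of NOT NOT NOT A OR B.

NOT NOT NOT A OR B
⇔ NOT A OR B   [double negation]

NOT A OR B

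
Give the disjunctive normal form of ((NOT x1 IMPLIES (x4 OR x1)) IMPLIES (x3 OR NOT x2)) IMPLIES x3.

(x1 AND NOT x3 AND x2) OR (x4 AND NOT x3 AND x2) OR x3

((NOT x1 IMPLIES (x4 OR x1)) IMPLIES (x3 OR NOT x2)) IMPLIES x3
≡ NOT ((NOT x1 IMPLIES (x4 OR x1)) IMPLIES (x3 OR NOT x2)) OR x3   (eliminate IMPLIES)
≡ NOT (NOT (NOT x1 IMPLIES (x4 OR x1)) OR x3 OR NOT x2) OR x3   (eliminate IMPLIES)
≡ NOT (NOT (NOT NOT x1 OR x4 OR x1) OR x3 OR NOT x2) OR x3   (eliminate IMPLIES)
≡ (NOT NOT (NOT NOT x1 OR x4 OR x1) AND NOT x3 AND NOT NOT x2) OR x3   (De Morgan)
≡ ((NOT NOT x1 OR x4 OR x1) AND NOT x3 AND NOT NOT x2) OR x3   (double negation)
≡ ((x1 OR x4 OR x1) AND NOT x3 AND NOT NOT x2) OR x3   (double negation)
≡ ((x1 OR x4 OR x1) AND NOT x3 AND x2) OR x3   (double negation)
≡ (x1 AND NOT x3 AND x2) OR (x4 AND NOT x3 AND x2) OR (x1 AND NOT x3 AND x2) OR x3   (distribute AND over OR)
≡ (x1 AND NOT x3 AND x2) OR (x4 AND NOT x3 AND x2) OR x3   (simplify)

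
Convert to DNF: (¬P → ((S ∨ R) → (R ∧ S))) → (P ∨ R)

(¬P ∧ S ∧ ¬R) ∨ P ∨ R

(¬P → ((S ∨ R) → (R ∧ S))) → (P ∨ R)
≡ ¬(¬P → ((S ∨ R) → (R ∧ S))) ∨ P ∨ R   (eliminate →)
≡ ¬(¬¬P ∨ ((S ∨ R) → (R ∧ S))) ∨ P ∨ R   (eliminate →)
≡ ¬(¬¬P ∨ ¬(S ∨ R) ∨ (R ∧ S)) ∨ P ∨ R   (eliminate →)
≡ (¬¬¬P ∧ ¬¬(S ∨ R) ∧ ¬(R ∧ S)) ∨ P ∨ R   (De Morgan)
≡ (¬P ∧ ¬¬(S ∨ R) ∧ ¬(R ∧ S)) ∨ P ∨ R   (double negation)
≡ (¬P ∧ (S ∨ R) ∧ ¬(R ∧ S)) ∨ P ∨ R   (double negation)
≡ (¬P ∧ (S ∨ R) ∧ (¬R ∨ ¬S)) ∨ P ∨ R   (De Morgan)
≡ (¬P ∧ S ∧ ¬R) ∨ (¬P ∧ S ∧ ¬S) ∨ (¬P ∧ R ∧ ¬R) ∨ (¬P ∧ R ∧ ¬S) ∨ P ∨ R   (distribute ∧ over ∨)
≡ (¬P ∧ S ∧ ¬R) ∨ P ∨ R   (simplify)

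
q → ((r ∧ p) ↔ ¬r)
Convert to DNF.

q → ((r ∧ p) ↔ ¬r)
≡ ¬q ∨ ((r ∧ p) ↔ ¬r)   — eliminate →
≡ ¬q ∨ (((r ∧ p) → ¬r) ∧ (¬r → (r ∧ p)))   — eliminate ↔
≡ ¬q ∨ ((¬(r ∧ p) ∨ ¬r) ∧ (¬r → (r ∧ p)))   — eliminate →
≡ ¬q ∨ ((¬(r ∧ p) ∨ ¬r) ∧ (¬¬r ∨ (r ∧ p)))   — eliminate →
≡ ¬q ∨ ((¬r ∨ ¬p ∨ ¬r) ∧ (¬¬r ∨ (r ∧ p)))   — De Morgan
≡ ¬q ∨ ((¬r ∨ ¬p ∨ ¬r) ∧ (r ∨ (r ∧ p)))   — double negation
≡ ¬q ∨ (¬r ∧ r) ∨ (¬r ∧ r ∧ p) ∨ (¬p ∧ r) ∨ (¬p ∧ r ∧ p) ∨ (¬r ∧ r) ∨ (¬r ∧ r ∧ p)   — distribute ∧ over ∨
≡ ¬q ∨ (¬p ∧ r)   — simplify

¬q ∨ (¬p ∧ r)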